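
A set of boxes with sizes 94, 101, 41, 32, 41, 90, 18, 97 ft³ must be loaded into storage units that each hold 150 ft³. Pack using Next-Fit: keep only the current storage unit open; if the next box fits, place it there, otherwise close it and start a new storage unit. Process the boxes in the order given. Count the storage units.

5

Put 94 ft³ in storage unit 1; 56 ft³ remain.
Put 101 ft³ in storage unit 2; 49 ft³ remain.
Put 41 ft³ in storage unit 2; 8 ft³ remain.
Put 32 ft³ in storage unit 3; 118 ft³ remain.
Put 41 ft³ in storage unit 3; 77 ft³ remain.
Put 90 ft³ in storage unit 4; 60 ft³ remain.
Put 18 ft³ in storage unit 4; 42 ft³ remain.
Put 97 ft³ in storage unit 5; 53 ft³ remain.
Final storage units: [94] [101,41] [32,41] [90,18] [97].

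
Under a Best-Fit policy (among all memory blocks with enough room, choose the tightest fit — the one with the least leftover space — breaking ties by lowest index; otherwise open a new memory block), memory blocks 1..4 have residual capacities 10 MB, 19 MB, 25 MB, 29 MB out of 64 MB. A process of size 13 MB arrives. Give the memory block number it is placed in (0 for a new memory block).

2

Memory blocks with room: memory block 2 (19 MB), memory block 3 (25 MB), memory block 4 (29 MB).
Tightest fit is memory block 2 with 19 MB free.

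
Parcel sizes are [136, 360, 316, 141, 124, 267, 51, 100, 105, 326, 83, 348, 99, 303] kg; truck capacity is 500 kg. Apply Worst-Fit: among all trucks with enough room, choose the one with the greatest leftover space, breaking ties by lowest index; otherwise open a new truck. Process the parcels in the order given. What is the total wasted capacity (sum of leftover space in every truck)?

Put 136 kg in truck 1; 364 kg remain.
Put 360 kg in truck 1; 4 kg remain.
Put 316 kg in truck 2; 184 kg remain.
Put 141 kg in truck 2; 43 kg remain.
Put 124 kg in truck 3; 376 kg remain.
Put 267 kg in truck 3; 109 kg remain.
Put 51 kg in truck 3; 58 kg remain.
Put 100 kg in truck 4; 400 kg remain.
Put 105 kg in truck 4; 295 kg remain.
Put 326 kg in truck 5; 174 kg remain.
Put 83 kg in truck 4; 212 kg remain.
Put 348 kg in truck 6; 152 kg remain.
Put 99 kg in truck 4; 113 kg remain.
Put 303 kg in truck 7; 197 kg remain.
7 trucks × 500 kg = 3500 kg; used 2759 kg; unused 741 kg.

741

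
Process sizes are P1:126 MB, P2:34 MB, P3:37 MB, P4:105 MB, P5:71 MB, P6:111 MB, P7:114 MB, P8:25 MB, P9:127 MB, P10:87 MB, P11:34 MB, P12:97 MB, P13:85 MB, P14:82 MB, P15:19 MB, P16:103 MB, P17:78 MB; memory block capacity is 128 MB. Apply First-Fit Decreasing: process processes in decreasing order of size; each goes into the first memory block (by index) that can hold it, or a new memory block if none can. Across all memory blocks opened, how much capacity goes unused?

Sorted descending: 127, 126, 114, 111, 105, 103, 97, 87, 85, 82, 78, 71, 37, 34, 34, 25, 19.
127 MB → memory block 1 (remaining 1 MB)
126 MB → memory block 2 (remaining 2 MB)
114 MB → memory block 3 (remaining 14 MB)
111 MB → memory block 4 (remaining 17 MB)
105 MB → memory block 5 (remaining 23 MB)
103 MB → memory block 6 (remaining 25 MB)
97 MB → memory block 7 (remaining 31 MB)
87 MB → memory block 8 (remaining 41 MB)
85 MB → memory block 9 (remaining 43 MB)
82 MB → memory block 10 (remaining 46 MB)
78 MB → memory block 11 (remaining 50 MB)
71 MB → memory block 12 (remaining 57 MB)
37 MB → memory block 8 (remaining 4 MB)
34 MB → memory block 9 (remaining 9 MB)
34 MB → memory block 10 (remaining 12 MB)
25 MB → memory block 6 (remaining 0 MB)
19 MB → memory block 5 (remaining 4 MB)
12 memory blocks × 128 MB = 1536 MB; used 1335 MB; unused 201 MB.

201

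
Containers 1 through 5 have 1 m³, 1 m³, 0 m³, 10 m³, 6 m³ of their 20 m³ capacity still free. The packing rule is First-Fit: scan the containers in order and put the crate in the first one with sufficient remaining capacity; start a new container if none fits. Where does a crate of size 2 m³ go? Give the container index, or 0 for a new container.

4

Containers with room: container 4 (10 m³), container 5 (6 m³).
The first with room is container 4.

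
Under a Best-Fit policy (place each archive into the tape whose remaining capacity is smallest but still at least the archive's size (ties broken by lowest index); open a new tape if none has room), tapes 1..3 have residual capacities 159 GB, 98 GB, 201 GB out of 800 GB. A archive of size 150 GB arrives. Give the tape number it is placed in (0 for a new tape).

Tapes with room: tape 1 (159 GB), tape 3 (201 GB).
Tightest fit is tape 1 with 159 GB free.

1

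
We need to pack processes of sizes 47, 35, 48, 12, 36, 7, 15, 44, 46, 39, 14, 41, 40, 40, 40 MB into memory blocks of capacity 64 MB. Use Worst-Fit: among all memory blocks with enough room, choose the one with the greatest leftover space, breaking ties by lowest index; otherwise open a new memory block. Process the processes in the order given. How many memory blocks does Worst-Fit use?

11 memory blocks

47 MB → memory block 1 (remaining 17 MB)
35 MB → memory block 2 (remaining 29 MB)
48 MB → memory block 3 (remaining 16 MB)
12 MB → memory block 2 (remaining 17 MB)
36 MB → memory block 4 (remaining 28 MB)
7 MB → memory block 4 (remaining 21 MB)
15 MB → memory block 4 (remaining 6 MB)
44 MB → memory block 5 (remaining 20 MB)
46 MB → memory block 6 (remaining 18 MB)
39 MB → memory block 7 (remaining 25 MB)
14 MB → memory block 7 (remaining 11 MB)
41 MB → memory block 8 (remaining 23 MB)
40 MB → memory block 9 (remaining 24 MB)
40 MB → memory block 10 (remaining 24 MB)
40 MB → memory block 11 (remaining 24 MB)
Final memory blocks: [47] [35,12] [48] [36,7,15] [44] [46] [39,14] [41] [40] [40] [40].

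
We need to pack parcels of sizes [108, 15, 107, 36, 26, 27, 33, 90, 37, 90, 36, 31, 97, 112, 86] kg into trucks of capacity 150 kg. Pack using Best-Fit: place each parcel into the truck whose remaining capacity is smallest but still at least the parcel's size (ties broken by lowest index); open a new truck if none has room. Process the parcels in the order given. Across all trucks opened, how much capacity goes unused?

269

truck 1: place 108 kg, 42 kg left
truck 1: place 15 kg, 27 kg left
truck 2: place 107 kg, 43 kg left
truck 2: place 36 kg, 7 kg left
truck 1: place 26 kg, 1 kg left
truck 3: place 27 kg, 123 kg left
truck 3: place 33 kg, 90 kg left
truck 3: place 90 kg, 0 kg left
truck 4: place 37 kg, 113 kg left
truck 4: place 90 kg, 23 kg left
truck 5: place 36 kg, 114 kg left
truck 5: place 31 kg, 83 kg left
truck 6: place 97 kg, 53 kg left
truck 7: place 112 kg, 38 kg left
truck 8: place 86 kg, 64 kg left
8 trucks × 150 kg = 1200 kg; used 931 kg; unused 269 kg.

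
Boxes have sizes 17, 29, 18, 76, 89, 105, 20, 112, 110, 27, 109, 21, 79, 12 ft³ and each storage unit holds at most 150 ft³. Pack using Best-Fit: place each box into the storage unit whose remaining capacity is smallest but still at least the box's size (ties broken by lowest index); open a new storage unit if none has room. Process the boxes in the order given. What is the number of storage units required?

7 storage units

Put 17 ft³ in storage unit 1; 133 ft³ remain.
Put 29 ft³ in storage unit 1; 104 ft³ remain.
Put 18 ft³ in storage unit 1; 86 ft³ remain.
Put 76 ft³ in storage unit 1; 10 ft³ remain.
Put 89 ft³ in storage unit 2; 61 ft³ remain.
Put 105 ft³ in storage unit 3; 45 ft³ remain.
Put 20 ft³ in storage unit 3; 25 ft³ remain.
Put 112 ft³ in storage unit 4; 38 ft³ remain.
Put 110 ft³ in storage unit 5; 40 ft³ remain.
Put 27 ft³ in storage unit 4; 11 ft³ remain.
Put 109 ft³ in storage unit 6; 41 ft³ remain.
Put 21 ft³ in storage unit 3; 4 ft³ remain.
Put 79 ft³ in storage unit 7; 71 ft³ remain.
Put 12 ft³ in storage unit 5; 28 ft³ remain.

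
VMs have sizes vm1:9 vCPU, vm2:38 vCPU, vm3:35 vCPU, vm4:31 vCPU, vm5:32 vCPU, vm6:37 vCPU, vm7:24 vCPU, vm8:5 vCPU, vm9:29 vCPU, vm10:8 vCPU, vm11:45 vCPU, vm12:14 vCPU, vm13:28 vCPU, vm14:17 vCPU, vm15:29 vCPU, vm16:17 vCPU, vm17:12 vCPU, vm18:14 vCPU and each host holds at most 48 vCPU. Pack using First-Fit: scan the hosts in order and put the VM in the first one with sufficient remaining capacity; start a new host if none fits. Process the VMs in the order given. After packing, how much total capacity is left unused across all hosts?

56

host 1: place vm1 (9 vCPU), 39 vCPU left
host 1: place vm2 (38 vCPU), 1 vCPU left
host 2: place vm3 (35 vCPU), 13 vCPU left
host 3: place vm4 (31 vCPU), 17 vCPU left
host 4: place vm5 (32 vCPU), 16 vCPU left
host 5: place vm6 (37 vCPU), 11 vCPU left
host 6: place vm7 (24 vCPU), 24 vCPU left
host 2: place vm8 (5 vCPU), 8 vCPU left
host 7: place vm9 (29 vCPU), 19 vCPU left
host 2: place vm10 (8 vCPU), 0 vCPU left
host 8: place vm11 (45 vCPU), 3 vCPU left
host 3: place vm12 (14 vCPU), 3 vCPU left
host 9: place vm13 (28 vCPU), 20 vCPU left
host 6: place vm14 (17 vCPU), 7 vCPU left
host 10: place vm15 (29 vCPU), 19 vCPU left
host 7: place vm16 (17 vCPU), 2 vCPU left
host 4: place vm17 (12 vCPU), 4 vCPU left
host 9: place vm18 (14 vCPU), 6 vCPU left
10 hosts × 48 vCPU = 480 vCPU; used 424 vCPU; unused 56 vCPU.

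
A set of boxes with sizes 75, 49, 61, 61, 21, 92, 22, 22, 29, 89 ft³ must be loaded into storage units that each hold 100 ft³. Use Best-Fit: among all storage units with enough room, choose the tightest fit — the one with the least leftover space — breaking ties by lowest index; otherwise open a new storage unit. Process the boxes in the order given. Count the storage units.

6

Put 75 ft³ in storage unit 1; 25 ft³ remain.
Put 49 ft³ in storage unit 2; 51 ft³ remain.
Put 61 ft³ in storage unit 3; 39 ft³ remain.
Put 61 ft³ in storage unit 4; 39 ft³ remain.
Put 21 ft³ in storage unit 1; 4 ft³ remain.
Put 92 ft³ in storage unit 5; 8 ft³ remain.
Put 22 ft³ in storage unit 3; 17 ft³ remain.
Put 22 ft³ in storage unit 4; 17 ft³ remain.
Put 29 ft³ in storage unit 2; 22 ft³ remain.
Put 89 ft³ in storage unit 6; 11 ft³ remain.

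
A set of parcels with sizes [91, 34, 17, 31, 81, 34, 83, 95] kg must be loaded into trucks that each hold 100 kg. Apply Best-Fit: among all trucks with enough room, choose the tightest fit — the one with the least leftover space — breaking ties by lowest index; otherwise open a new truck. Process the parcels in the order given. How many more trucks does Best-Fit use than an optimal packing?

1

Best-Fit: [91] [34,17,31] [81] [34] [83] [95] → 6 trucks.
Total size 466 kg; any packing needs at least ⌈466/100⌉ = 5 trucks.
An optimal packing achieves that bound: [95] [91] [83,17] [81] [34,34,31] → 5 trucks.
Excess: 6 − 5 = 1.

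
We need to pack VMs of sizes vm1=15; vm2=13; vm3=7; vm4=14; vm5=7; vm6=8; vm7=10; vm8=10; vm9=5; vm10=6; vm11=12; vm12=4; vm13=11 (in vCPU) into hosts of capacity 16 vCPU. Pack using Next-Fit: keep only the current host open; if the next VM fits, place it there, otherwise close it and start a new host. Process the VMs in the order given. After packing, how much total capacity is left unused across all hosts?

host 1: place vm1 (15 vCPU), 1 vCPU left
host 2: place vm2 (13 vCPU), 3 vCPU left
host 3: place vm3 (7 vCPU), 9 vCPU left
host 4: place vm4 (14 vCPU), 2 vCPU left
host 5: place vm5 (7 vCPU), 9 vCPU left
host 5: place vm6 (8 vCPU), 1 vCPU left
host 6: place vm7 (10 vCPU), 6 vCPU left
host 7: place vm8 (10 vCPU), 6 vCPU left
host 7: place vm9 (5 vCPU), 1 vCPU left
host 8: place vm10 (6 vCPU), 10 vCPU left
host 9: place vm11 (12 vCPU), 4 vCPU left
host 9: place vm12 (4 vCPU), 0 vCPU left
host 10: place vm13 (11 vCPU), 5 vCPU left
10 hosts × 16 vCPU = 160 vCPU; used 122 vCPU; unused 38 vCPU.

38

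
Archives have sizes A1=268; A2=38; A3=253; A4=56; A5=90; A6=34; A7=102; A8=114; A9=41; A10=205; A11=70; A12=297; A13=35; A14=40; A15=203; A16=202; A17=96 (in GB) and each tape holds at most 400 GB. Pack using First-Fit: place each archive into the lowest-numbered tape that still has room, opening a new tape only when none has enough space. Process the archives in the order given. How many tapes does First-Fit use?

7 tapes

A1 (268 GB) → tape 1 (remaining 132 GB)
A2 (38 GB) → tape 1 (remaining 94 GB)
A3 (253 GB) → tape 2 (remaining 147 GB)
A4 (56 GB) → tape 1 (remaining 38 GB)
A5 (90 GB) → tape 2 (remaining 57 GB)
A6 (34 GB) → tape 1 (remaining 4 GB)
A7 (102 GB) → tape 3 (remaining 298 GB)
A8 (114 GB) → tape 3 (remaining 184 GB)
A9 (41 GB) → tape 2 (remaining 16 GB)
A10 (205 GB) → tape 4 (remaining 195 GB)
A11 (70 GB) → tape 3 (remaining 114 GB)
A12 (297 GB) → tape 5 (remaining 103 GB)
A13 (35 GB) → tape 3 (remaining 79 GB)
A14 (40 GB) → tape 3 (remaining 39 GB)
A15 (203 GB) → tape 6 (remaining 197 GB)
A16 (202 GB) → tape 7 (remaining 198 GB)
A17 (96 GB) → tape 4 (remaining 99 GB)
Final tapes: [268,38,56,34] [253,90,41] [102,114,70,35,40] [205,96] [297] [203] [202].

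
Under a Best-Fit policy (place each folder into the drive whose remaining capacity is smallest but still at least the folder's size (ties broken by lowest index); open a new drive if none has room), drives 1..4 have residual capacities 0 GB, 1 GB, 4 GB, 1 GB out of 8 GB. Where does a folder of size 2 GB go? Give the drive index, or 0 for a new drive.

3

Drives with room: drive 3 (4 GB).
Tightest fit is drive 3 with 4 GB free.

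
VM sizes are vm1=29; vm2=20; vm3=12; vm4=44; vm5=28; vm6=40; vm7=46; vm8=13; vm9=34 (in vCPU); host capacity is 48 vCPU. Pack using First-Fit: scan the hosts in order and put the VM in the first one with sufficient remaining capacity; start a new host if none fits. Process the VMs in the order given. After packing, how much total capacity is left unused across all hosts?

22

vm1 (29 vCPU) → host 1 (remaining 19 vCPU)
vm2 (20 vCPU) → host 2 (remaining 28 vCPU)
vm3 (12 vCPU) → host 1 (remaining 7 vCPU)
vm4 (44 vCPU) → host 3 (remaining 4 vCPU)
vm5 (28 vCPU) → host 2 (remaining 0 vCPU)
vm6 (40 vCPU) → host 4 (remaining 8 vCPU)
vm7 (46 vCPU) → host 5 (remaining 2 vCPU)
vm8 (13 vCPU) → host 6 (remaining 35 vCPU)
vm9 (34 vCPU) → host 6 (remaining 1 vCPU)
6 hosts × 48 vCPU = 288 vCPU; used 266 vCPU; unused 22 vCPU.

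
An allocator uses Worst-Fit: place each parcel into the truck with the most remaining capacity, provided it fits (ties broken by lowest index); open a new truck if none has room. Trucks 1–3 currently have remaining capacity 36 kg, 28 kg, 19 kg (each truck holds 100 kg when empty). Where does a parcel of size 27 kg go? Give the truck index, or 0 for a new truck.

1

Trucks with room: truck 1 (36 kg), truck 2 (28 kg).
Most room is truck 1 with 36 kg free.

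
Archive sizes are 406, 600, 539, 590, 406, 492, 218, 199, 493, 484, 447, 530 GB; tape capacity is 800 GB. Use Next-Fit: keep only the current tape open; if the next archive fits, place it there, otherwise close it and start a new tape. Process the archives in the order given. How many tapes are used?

10

Put 406 GB in tape 1; 394 GB remain.
Put 600 GB in tape 2; 200 GB remain.
Put 539 GB in tape 3; 261 GB remain.
Put 590 GB in tape 4; 210 GB remain.
Put 406 GB in tape 5; 394 GB remain.
Put 492 GB in tape 6; 308 GB remain.
Put 218 GB in tape 6; 90 GB remain.
Put 199 GB in tape 7; 601 GB remain.
Put 493 GB in tape 7; 108 GB remain.
Put 484 GB in tape 8; 316 GB remain.
Put 447 GB in tape 9; 353 GB remain.
Put 530 GB in tape 10; 270 GB remain.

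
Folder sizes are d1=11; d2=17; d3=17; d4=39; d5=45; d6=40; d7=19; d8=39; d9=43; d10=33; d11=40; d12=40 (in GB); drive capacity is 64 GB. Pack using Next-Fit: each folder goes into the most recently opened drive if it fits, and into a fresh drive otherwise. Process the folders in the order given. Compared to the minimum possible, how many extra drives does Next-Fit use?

Next-Fit: [11,17,17] [39] [45] [40,19] [39] [43] [33] [40] [40] → 9 drives.
8 folders exceed 32 GB (half the capacity), and no two of those can share a drive, so at least 8 drives are needed.
An optimal packing achieves that bound: [45,19] [43,17] [40,17] [40,11] [40] [39] [39] [33] → 8 drives.
Excess: 9 − 8 = 1.

1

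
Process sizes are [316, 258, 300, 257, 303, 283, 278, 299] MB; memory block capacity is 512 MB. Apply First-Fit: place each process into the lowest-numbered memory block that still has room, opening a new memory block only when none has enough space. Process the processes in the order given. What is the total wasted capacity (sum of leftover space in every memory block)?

316 MB → memory block 1 (remaining 196 MB)
258 MB → memory block 2 (remaining 254 MB)
300 MB → memory block 3 (remaining 212 MB)
257 MB → memory block 4 (remaining 255 MB)
303 MB → memory block 5 (remaining 209 MB)
283 MB → memory block 6 (remaining 229 MB)
278 MB → memory block 7 (remaining 234 MB)
299 MB → memory block 8 (remaining 213 MB)
8 memory blocks × 512 MB = 4096 MB; used 2294 MB; unused 1802 MB.

1802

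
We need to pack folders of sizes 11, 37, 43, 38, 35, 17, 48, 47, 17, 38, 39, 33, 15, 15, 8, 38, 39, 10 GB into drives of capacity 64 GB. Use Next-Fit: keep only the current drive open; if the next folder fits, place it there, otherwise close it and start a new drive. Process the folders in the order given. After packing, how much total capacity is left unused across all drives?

drive 1: place 11 GB, 53 GB left
drive 1: place 37 GB, 16 GB left
drive 2: place 43 GB, 21 GB left
drive 3: place 38 GB, 26 GB left
drive 4: place 35 GB, 29 GB left
drive 4: place 17 GB, 12 GB left
drive 5: place 48 GB, 16 GB left
drive 6: place 47 GB, 17 GB left
drive 6: place 17 GB, 0 GB left
drive 7: place 38 GB, 26 GB left
drive 8: place 39 GB, 25 GB left
drive 9: place 33 GB, 31 GB left
drive 9: place 15 GB, 16 GB left
drive 9: place 15 GB, 1 GB left
drive 10: place 8 GB, 56 GB left
drive 10: place 38 GB, 18 GB left
drive 11: place 39 GB, 25 GB left
drive 11: place 10 GB, 15 GB left
11 drives × 64 GB = 704 GB; used 528 GB; unused 176 GB.

176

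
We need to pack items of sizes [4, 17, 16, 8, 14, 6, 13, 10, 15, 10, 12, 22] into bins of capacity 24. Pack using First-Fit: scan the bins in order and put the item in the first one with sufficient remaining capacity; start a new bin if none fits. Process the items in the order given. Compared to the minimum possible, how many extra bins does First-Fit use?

First-Fit: [4,17] [16,8] [14,6] [13,10] [15] [10,12] [22] → 7 bins.
Total size 147; any packing needs at least ⌈147/24⌉ = 7 bins.
So 7 is already optimal.

0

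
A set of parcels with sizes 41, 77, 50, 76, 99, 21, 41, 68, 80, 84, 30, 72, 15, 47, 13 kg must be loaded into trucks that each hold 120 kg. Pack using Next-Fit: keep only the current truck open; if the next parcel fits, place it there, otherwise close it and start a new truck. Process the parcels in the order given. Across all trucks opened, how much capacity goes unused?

41 kg → truck 1 (remaining 79 kg)
77 kg → truck 1 (remaining 2 kg)
50 kg → truck 2 (remaining 70 kg)
76 kg → truck 3 (remaining 44 kg)
99 kg → truck 4 (remaining 21 kg)
21 kg → truck 4 (remaining 0 kg)
41 kg → truck 5 (remaining 79 kg)
68 kg → truck 5 (remaining 11 kg)
80 kg → truck 6 (remaining 40 kg)
84 kg → truck 7 (remaining 36 kg)
30 kg → truck 7 (remaining 6 kg)
72 kg → truck 8 (remaining 48 kg)
15 kg → truck 8 (remaining 33 kg)
47 kg → truck 9 (remaining 73 kg)
13 kg → truck 9 (remaining 60 kg)
9 trucks × 120 kg = 1080 kg; used 814 kg; unused 266 kg.

266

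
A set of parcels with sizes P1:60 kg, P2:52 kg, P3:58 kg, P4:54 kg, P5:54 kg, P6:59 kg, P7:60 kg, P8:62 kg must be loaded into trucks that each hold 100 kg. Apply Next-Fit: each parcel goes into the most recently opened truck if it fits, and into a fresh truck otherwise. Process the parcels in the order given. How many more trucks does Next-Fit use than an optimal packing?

0

Next-Fit: [60] [52] [58] [54] [54] [59] [60] [62] → 8 trucks.
8 parcels exceed 50 kg (half the capacity), and no two of those can share a truck, so at least 8 trucks are needed.
So 8 is already optimal.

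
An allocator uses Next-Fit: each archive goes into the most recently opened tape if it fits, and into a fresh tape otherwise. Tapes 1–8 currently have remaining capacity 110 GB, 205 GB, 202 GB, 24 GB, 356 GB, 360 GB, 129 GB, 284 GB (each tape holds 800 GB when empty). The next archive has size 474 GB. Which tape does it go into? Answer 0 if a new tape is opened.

0

Next-Fit only looks at tape 8, which has 284 GB free.
474 GB does not fit, so a new tape is opened.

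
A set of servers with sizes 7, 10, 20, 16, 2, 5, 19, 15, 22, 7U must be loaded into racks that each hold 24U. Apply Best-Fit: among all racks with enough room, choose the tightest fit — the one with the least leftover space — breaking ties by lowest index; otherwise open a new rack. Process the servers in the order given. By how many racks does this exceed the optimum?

Best-Fit: [7,10,5] [20,2] [16,7] [19] [15] [22] → 6 racks.
Total size 123U; any packing needs at least ⌈123/24⌉ = 6 racks.
So 6 is already optimal.

0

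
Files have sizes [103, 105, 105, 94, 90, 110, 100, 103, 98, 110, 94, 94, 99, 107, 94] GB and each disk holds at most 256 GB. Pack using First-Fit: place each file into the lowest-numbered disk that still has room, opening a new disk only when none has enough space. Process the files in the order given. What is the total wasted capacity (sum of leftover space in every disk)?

Put 103 GB in disk 1; 153 GB remain.
Put 105 GB in disk 1; 48 GB remain.
Put 105 GB in disk 2; 151 GB remain.
Put 94 GB in disk 2; 57 GB remain.
Put 90 GB in disk 3; 166 GB remain.
Put 110 GB in disk 3; 56 GB remain.
Put 100 GB in disk 4; 156 GB remain.
Put 103 GB in disk 4; 53 GB remain.
Put 98 GB in disk 5; 158 GB remain.
Put 110 GB in disk 5; 48 GB remain.
Put 94 GB in disk 6; 162 GB remain.
Put 94 GB in disk 6; 68 GB remain.
Put 99 GB in disk 7; 157 GB remain.
Put 107 GB in disk 7; 50 GB remain.
Put 94 GB in disk 8; 162 GB remain.
8 disks × 256 GB = 2048 GB; used 1506 GB; unused 542 GB.

542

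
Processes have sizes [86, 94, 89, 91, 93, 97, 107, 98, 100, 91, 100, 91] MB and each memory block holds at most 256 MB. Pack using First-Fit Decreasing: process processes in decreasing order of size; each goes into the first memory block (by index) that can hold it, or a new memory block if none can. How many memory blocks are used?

6

Sorted descending: 107, 100, 100, 98, 97, 94, 93, 91, 91, 91, 89, 86.
107 MB → memory block 1 (remaining 149 MB)
100 MB → memory block 1 (remaining 49 MB)
100 MB → memory block 2 (remaining 156 MB)
98 MB → memory block 2 (remaining 58 MB)
97 MB → memory block 3 (remaining 159 MB)
94 MB → memory block 3 (remaining 65 MB)
93 MB → memory block 4 (remaining 163 MB)
91 MB → memory block 4 (remaining 72 MB)
91 MB → memory block 5 (remaining 165 MB)
91 MB → memory block 5 (remaining 74 MB)
89 MB → memory block 6 (remaining 167 MB)
86 MB → memory block 6 (remaining 81 MB)
Final memory blocks: [107,100] [100,98] [97,94] [93,91] [91,91] [89,86].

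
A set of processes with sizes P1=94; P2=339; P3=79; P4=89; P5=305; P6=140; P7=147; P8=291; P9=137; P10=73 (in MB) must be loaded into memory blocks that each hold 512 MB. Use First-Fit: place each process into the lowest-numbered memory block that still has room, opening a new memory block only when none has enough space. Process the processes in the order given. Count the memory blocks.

memory block 1: place P1 (94 MB), 418 MB left
memory block 1: place P2 (339 MB), 79 MB left
memory block 1: place P3 (79 MB), 0 MB left
memory block 2: place P4 (89 MB), 423 MB left
memory block 2: place P5 (305 MB), 118 MB left
memory block 3: place P6 (140 MB), 372 MB left
memory block 3: place P7 (147 MB), 225 MB left
memory block 4: place P8 (291 MB), 221 MB left
memory block 3: place P9 (137 MB), 88 MB left
memory block 2: place P10 (73 MB), 45 MB left

4 memory blocks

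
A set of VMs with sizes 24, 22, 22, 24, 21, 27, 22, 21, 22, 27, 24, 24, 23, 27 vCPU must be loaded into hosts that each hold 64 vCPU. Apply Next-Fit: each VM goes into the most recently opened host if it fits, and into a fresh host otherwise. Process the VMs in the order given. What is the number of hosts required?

host 1: place 24 vCPU, 40 vCPU left
host 1: place 22 vCPU, 18 vCPU left
host 2: place 22 vCPU, 42 vCPU left
host 2: place 24 vCPU, 18 vCPU left
host 3: place 21 vCPU, 43 vCPU left
host 3: place 27 vCPU, 16 vCPU left
host 4: place 22 vCPU, 42 vCPU left
host 4: place 21 vCPU, 21 vCPU left
host 5: place 22 vCPU, 42 vCPU left
host 5: place 27 vCPU, 15 vCPU left
host 6: place 24 vCPU, 40 vCPU left
host 6: place 24 vCPU, 16 vCPU left
host 7: place 23 vCPU, 41 vCPU left
host 7: place 27 vCPU, 14 vCPU left
Final hosts: [24,22] [22,24] [21,27] [22,21] [22,27] [24,24] [23,27].

7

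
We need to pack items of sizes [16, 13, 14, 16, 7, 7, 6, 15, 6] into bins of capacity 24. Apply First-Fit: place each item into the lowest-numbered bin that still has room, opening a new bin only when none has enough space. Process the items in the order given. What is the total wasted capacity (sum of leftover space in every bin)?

20

Put 16 in bin 1; 8 remain.
Put 13 in bin 2; 11 remain.
Put 14 in bin 3; 10 remain.
Put 16 in bin 4; 8 remain.
Put 7 in bin 1; 1 remain.
Put 7 in bin 2; 4 remain.
Put 6 in bin 3; 4 remain.
Put 15 in bin 5; 9 remain.
Put 6 in bin 4; 2 remain.
5 bins × 24 = 120; used 100; unused 20.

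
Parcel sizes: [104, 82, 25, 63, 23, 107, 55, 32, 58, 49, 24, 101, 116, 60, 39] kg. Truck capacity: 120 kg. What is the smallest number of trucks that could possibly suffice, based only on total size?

8

Total size = 104 + 82 + 25 + 63 + 23 + 107 + 55 + 32 + 58 + 49 + 24 + 101 + 116 + 60 + 39 = 938 kg.
⌈938 / 120⌉ = 8.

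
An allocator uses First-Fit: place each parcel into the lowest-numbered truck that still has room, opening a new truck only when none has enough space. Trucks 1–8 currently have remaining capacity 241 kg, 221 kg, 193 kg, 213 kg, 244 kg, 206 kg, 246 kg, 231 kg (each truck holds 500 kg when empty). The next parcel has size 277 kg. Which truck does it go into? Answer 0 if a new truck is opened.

No truck has ≥ 277 kg free, so a new truck is opened.

0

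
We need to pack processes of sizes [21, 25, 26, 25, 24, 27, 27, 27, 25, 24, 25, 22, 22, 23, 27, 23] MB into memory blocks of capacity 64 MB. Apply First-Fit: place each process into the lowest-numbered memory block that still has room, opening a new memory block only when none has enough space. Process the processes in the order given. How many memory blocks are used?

8 memory blocks

memory block 1: place 21 MB, 43 MB left
memory block 1: place 25 MB, 18 MB left
memory block 2: place 26 MB, 38 MB left
memory block 2: place 25 MB, 13 MB left
memory block 3: place 24 MB, 40 MB left
memory block 3: place 27 MB, 13 MB left
memory block 4: place 27 MB, 37 MB left
memory block 4: place 27 MB, 10 MB left
memory block 5: place 25 MB, 39 MB left
memory block 5: place 24 MB, 15 MB left
memory block 6: place 25 MB, 39 MB left
memory block 6: place 22 MB, 17 MB left
memory block 7: place 22 MB, 42 MB left
memory block 7: place 23 MB, 19 MB left
memory block 8: place 27 MB, 37 MB left
memory block 8: place 23 MB, 14 MB left
Final memory blocks: [21,25] [26,25] [24,27] [27,27] [25,24] [25,22] [22,23] [27,23].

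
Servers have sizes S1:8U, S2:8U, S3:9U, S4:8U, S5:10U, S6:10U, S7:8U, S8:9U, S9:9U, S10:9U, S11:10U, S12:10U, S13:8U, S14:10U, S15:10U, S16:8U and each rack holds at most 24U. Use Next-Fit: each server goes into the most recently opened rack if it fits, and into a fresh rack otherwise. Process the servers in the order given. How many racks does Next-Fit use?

S1 (8U) → rack 1 (remaining 16U)
S2 (8U) → rack 1 (remaining 8U)
S3 (9U) → rack 2 (remaining 15U)
S4 (8U) → rack 2 (remaining 7U)
S5 (10U) → rack 3 (remaining 14U)
S6 (10U) → rack 3 (remaining 4U)
S7 (8U) → rack 4 (remaining 16U)
S8 (9U) → rack 4 (remaining 7U)
S9 (9U) → rack 5 (remaining 15U)
S10 (9U) → rack 5 (remaining 6U)
S11 (10U) → rack 6 (remaining 14U)
S12 (10U) → rack 6 (remaining 4U)
S13 (8U) → rack 7 (remaining 16U)
S14 (10U) → rack 7 (remaining 6U)
S15 (10U) → rack 8 (remaining 14U)
S16 (8U) → rack 8 (remaining 6U)

8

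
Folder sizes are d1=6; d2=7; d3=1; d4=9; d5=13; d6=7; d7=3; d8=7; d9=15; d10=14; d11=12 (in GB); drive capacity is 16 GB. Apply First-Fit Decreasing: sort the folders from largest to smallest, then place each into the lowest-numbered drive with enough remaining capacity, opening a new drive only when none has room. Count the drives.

7 drives

Sorted descending: 15, 14, 13, 12, 9, 7, 7, 7, 6, 3, 1.
drive 1: place 15 GB, 1 GB left
drive 2: place 14 GB, 2 GB left
drive 3: place 13 GB, 3 GB left
drive 4: place 12 GB, 4 GB left
drive 5: place 9 GB, 7 GB left
drive 5: place 7 GB, 0 GB left
drive 6: place 7 GB, 9 GB left
drive 6: place 7 GB, 2 GB left
drive 7: place 6 GB, 10 GB left
drive 3: place 3 GB, 0 GB left
drive 1: place 1 GB, 0 GB left
Final drives: [15,1] [14] [13,3] [12] [9,7] [7,7] [6].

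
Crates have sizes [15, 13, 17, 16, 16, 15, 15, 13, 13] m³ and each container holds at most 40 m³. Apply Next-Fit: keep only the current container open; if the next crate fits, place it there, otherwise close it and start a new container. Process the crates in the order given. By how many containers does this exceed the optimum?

Next-Fit: [15,13] [17,16] [16,15] [15,13] [13] → 5 containers.
Total size 133 m³; any packing needs at least ⌈133/40⌉ = 4 containers.
An optimal packing achieves that bound: [17,16] [16,15] [15,15] [13,13,13] → 4 containers.
Excess: 5 − 4 = 1.

1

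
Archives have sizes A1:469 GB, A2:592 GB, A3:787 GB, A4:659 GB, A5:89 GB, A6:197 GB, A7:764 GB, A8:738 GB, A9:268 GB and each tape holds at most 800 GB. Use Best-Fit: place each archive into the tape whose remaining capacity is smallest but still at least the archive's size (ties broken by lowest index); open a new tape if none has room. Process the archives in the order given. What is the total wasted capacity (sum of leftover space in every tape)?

Put A1 (469 GB) in tape 1; 331 GB remain.
Put A2 (592 GB) in tape 2; 208 GB remain.
Put A3 (787 GB) in tape 3; 13 GB remain.
Put A4 (659 GB) in tape 4; 141 GB remain.
Put A5 (89 GB) in tape 4; 52 GB remain.
Put A6 (197 GB) in tape 2; 11 GB remain.
Put A7 (764 GB) in tape 5; 36 GB remain.
Put A8 (738 GB) in tape 6; 62 GB remain.
Put A9 (268 GB) in tape 1; 63 GB remain.
6 tapes × 800 GB = 4800 GB; used 4563 GB; unused 237 GB.

237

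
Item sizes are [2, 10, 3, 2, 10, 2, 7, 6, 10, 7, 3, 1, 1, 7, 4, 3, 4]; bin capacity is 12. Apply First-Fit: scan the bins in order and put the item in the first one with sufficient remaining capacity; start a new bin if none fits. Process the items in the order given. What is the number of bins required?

8 bins

2 → bin 1 (remaining 10)
10 → bin 1 (remaining 0)
3 → bin 2 (remaining 9)
2 → bin 2 (remaining 7)
10 → bin 3 (remaining 2)
2 → bin 2 (remaining 5)
7 → bin 4 (remaining 5)
6 → bin 5 (remaining 6)
10 → bin 6 (remaining 2)
7 → bin 7 (remaining 5)
3 → bin 2 (remaining 2)
1 → bin 2 (remaining 1)
1 → bin 2 (remaining 0)
7 → bin 8 (remaining 5)
4 → bin 4 (remaining 1)
3 → bin 5 (remaining 3)
4 → bin 7 (remaining 1)
Final bins: [2,10] [3,2,2,3,1,1] [10] [7,4] [6,3] [10] [7,4] [7].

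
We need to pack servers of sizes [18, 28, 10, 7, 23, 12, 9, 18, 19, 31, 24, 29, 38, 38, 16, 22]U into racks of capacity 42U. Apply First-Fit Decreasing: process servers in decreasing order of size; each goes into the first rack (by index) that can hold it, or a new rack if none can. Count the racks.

9

Sorted descending: 38, 38, 31, 29, 28, 24, 23, 22, 19, 18, 18, 16, 12, 10, 9, 7.
38U → rack 1 (remaining 4U)
38U → rack 2 (remaining 4U)
31U → rack 3 (remaining 11U)
29U → rack 4 (remaining 13U)
28U → rack 5 (remaining 14U)
24U → rack 6 (remaining 18U)
23U → rack 7 (remaining 19U)
22U → rack 8 (remaining 20U)
19U → rack 7 (remaining 0U)
18U → rack 6 (remaining 0U)
18U → rack 8 (remaining 2U)
16U → rack 9 (remaining 26U)
12U → rack 4 (remaining 1U)
10U → rack 3 (remaining 1U)
9U → rack 5 (remaining 5U)
7U → rack 9 (remaining 19U)
Final racks: [38] [38] [31,10] [29,12] [28,9] [24,18] [23,19] [22,18] [16,7].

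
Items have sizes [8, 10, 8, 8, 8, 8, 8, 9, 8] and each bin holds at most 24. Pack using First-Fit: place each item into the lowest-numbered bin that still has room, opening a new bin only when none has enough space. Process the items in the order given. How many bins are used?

8 → bin 1 (remaining 16)
10 → bin 1 (remaining 6)
8 → bin 2 (remaining 16)
8 → bin 2 (remaining 8)
8 → bin 2 (remaining 0)
8 → bin 3 (remaining 16)
8 → bin 3 (remaining 8)
9 → bin 4 (remaining 15)
8 → bin 3 (remaining 0)
Final bins: [8,10] [8,8,8] [8,8,8] [9].

4 bins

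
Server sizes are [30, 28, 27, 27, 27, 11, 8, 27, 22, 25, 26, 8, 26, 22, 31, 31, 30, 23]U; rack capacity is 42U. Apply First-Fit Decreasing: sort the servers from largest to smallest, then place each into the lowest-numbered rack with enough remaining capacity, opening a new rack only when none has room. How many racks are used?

15 racks

Sorted descending: 31, 31, 30, 30, 28, 27, 27, 27, 27, 26, 26, 25, 23, 22, 22, 11, 8, 8.
Put 31U in rack 1; 11U remain.
Put 31U in rack 2; 11U remain.
Put 30U in rack 3; 12U remain.
Put 30U in rack 4; 12U remain.
Put 28U in rack 5; 14U remain.
Put 27U in rack 6; 15U remain.
Put 27U in rack 7; 15U remain.
Put 27U in rack 8; 15U remain.
Put 27U in rack 9; 15U remain.
Put 26U in rack 10; 16U remain.
Put 26U in rack 11; 16U remain.
Put 25U in rack 12; 17U remain.
Put 23U in rack 13; 19U remain.
Put 22U in rack 14; 20U remain.
Put 22U in rack 15; 20U remain.
Put 11U in rack 1; 0U remain.
Put 8U in rack 2; 3U remain.
Put 8U in rack 3; 4U remain.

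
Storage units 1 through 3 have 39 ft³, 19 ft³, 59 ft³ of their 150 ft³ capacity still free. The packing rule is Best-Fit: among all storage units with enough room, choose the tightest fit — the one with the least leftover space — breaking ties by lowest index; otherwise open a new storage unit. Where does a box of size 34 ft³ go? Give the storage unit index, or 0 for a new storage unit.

1

Storage units with room: storage unit 1 (39 ft³), storage unit 3 (59 ft³).
Tightest fit is storage unit 1 with 39 ft³ free.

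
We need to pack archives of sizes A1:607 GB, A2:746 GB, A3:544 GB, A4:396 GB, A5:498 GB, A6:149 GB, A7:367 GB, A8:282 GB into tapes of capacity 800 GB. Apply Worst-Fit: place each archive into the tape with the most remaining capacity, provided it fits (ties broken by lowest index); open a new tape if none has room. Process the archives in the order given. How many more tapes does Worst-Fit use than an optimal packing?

Worst-Fit: [607] [746] [544] [396,149] [498] [367,282] → 6 tapes.
Total size 3589 GB; any packing needs at least ⌈3589/800⌉ = 5 tapes.
An optimal packing achieves that bound: [746] [607,149] [544] [498,282] [396,367] → 5 tapes.
Excess: 6 − 5 = 1.

1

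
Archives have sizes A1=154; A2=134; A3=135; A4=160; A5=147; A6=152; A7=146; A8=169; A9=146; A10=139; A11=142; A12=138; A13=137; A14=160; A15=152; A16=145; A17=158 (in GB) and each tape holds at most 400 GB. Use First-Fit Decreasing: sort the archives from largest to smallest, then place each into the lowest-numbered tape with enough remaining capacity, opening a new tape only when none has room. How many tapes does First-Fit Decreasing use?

Sorted descending: 169, 160, 160, 158, 154, 152, 152, 147, 146, 146, 145, 142, 139, 138, 137, 135, 134.
169 GB → tape 1 (remaining 231 GB)
160 GB → tape 1 (remaining 71 GB)
160 GB → tape 2 (remaining 240 GB)
158 GB → tape 2 (remaining 82 GB)
154 GB → tape 3 (remaining 246 GB)
152 GB → tape 3 (remaining 94 GB)
152 GB → tape 4 (remaining 248 GB)
147 GB → tape 4 (remaining 101 GB)
146 GB → tape 5 (remaining 254 GB)
146 GB → tape 5 (remaining 108 GB)
145 GB → tape 6 (remaining 255 GB)
142 GB → tape 6 (remaining 113 GB)
139 GB → tape 7 (remaining 261 GB)
138 GB → tape 7 (remaining 123 GB)
137 GB → tape 8 (remaining 263 GB)
135 GB → tape 8 (remaining 128 GB)
134 GB → tape 9 (remaining 266 GB)

9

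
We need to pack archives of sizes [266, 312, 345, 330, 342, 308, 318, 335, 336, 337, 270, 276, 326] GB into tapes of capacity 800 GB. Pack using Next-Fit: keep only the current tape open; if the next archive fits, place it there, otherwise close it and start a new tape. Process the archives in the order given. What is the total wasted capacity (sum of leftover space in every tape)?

Put 266 GB in tape 1; 534 GB remain.
Put 312 GB in tape 1; 222 GB remain.
Put 345 GB in tape 2; 455 GB remain.
Put 330 GB in tape 2; 125 GB remain.
Put 342 GB in tape 3; 458 GB remain.
Put 308 GB in tape 3; 150 GB remain.
Put 318 GB in tape 4; 482 GB remain.
Put 335 GB in tape 4; 147 GB remain.
Put 336 GB in tape 5; 464 GB remain.
Put 337 GB in tape 5; 127 GB remain.
Put 270 GB in tape 6; 530 GB remain.
Put 276 GB in tape 6; 254 GB remain.
Put 326 GB in tape 7; 474 GB remain.
7 tapes × 800 GB = 5600 GB; used 4101 GB; unused 1499 GB.

1499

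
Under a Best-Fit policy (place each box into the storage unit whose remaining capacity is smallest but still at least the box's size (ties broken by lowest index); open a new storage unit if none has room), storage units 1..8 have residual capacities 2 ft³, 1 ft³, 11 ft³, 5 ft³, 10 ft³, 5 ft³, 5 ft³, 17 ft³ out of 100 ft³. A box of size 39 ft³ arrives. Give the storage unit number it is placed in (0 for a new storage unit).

0

No storage unit has ≥ 39 ft³ free, so a new storage unit is opened.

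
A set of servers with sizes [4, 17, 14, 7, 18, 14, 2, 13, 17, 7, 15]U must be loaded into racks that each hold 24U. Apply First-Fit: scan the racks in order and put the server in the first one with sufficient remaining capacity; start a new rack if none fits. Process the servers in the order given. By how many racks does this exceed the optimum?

0

First-Fit: [4,17,2] [14,7] [18] [14,7] [13] [17] [15] → 7 racks.
7 servers exceed 12U (half the capacity), and no two of those can share a rack, so at least 7 racks are needed.
So 7 is already optimal.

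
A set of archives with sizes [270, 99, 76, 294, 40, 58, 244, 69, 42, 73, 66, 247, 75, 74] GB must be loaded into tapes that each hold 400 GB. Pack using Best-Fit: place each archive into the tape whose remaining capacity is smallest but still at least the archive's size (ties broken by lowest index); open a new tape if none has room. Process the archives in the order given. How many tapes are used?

270 GB → tape 1 (remaining 130 GB)
99 GB → tape 1 (remaining 31 GB)
76 GB → tape 2 (remaining 324 GB)
294 GB → tape 2 (remaining 30 GB)
40 GB → tape 3 (remaining 360 GB)
58 GB → tape 3 (remaining 302 GB)
244 GB → tape 3 (remaining 58 GB)
69 GB → tape 4 (remaining 331 GB)
42 GB → tape 3 (remaining 16 GB)
73 GB → tape 4 (remaining 258 GB)
66 GB → tape 4 (remaining 192 GB)
247 GB → tape 5 (remaining 153 GB)
75 GB → tape 5 (remaining 78 GB)
74 GB → tape 5 (remaining 4 GB)
Final tapes: [270,99] [76,294] [40,58,244,42] [69,73,66] [247,75,74].

5 tapes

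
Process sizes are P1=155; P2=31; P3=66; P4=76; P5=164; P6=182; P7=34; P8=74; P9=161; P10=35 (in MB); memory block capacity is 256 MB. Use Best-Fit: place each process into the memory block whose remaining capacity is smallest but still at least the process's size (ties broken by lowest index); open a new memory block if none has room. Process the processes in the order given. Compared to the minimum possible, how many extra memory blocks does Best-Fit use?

Best-Fit: [155,31,66] [76,164] [182,34,35] [74,161] → 4 memory blocks.
Total size 978 MB; any packing needs at least ⌈978/256⌉ = 4 memory blocks.
So 4 is already optimal.

0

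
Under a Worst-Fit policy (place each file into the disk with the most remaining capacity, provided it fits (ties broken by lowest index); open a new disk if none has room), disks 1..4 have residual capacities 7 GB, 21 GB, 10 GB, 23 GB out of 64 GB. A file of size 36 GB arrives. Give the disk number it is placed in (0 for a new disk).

0

No disk has ≥ 36 GB free, so a new disk is opened.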